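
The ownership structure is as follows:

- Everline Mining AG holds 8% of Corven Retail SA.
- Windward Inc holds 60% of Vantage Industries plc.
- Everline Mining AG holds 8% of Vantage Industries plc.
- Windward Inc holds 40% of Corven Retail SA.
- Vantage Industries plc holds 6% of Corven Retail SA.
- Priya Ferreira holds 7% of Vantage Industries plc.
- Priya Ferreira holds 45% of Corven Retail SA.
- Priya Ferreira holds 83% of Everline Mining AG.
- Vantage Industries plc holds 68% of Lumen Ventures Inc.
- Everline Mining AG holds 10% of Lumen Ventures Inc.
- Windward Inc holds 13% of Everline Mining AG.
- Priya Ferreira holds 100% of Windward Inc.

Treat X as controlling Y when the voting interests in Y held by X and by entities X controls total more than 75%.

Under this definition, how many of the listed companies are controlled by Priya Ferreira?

3

Priya holds 100% of Windward, so Priya controls Windward.
Windward and Priya together hold 13% + 83% = 96% of Everline, so Priya controls Everline.
Priya and Everline and Windward together hold 45% + 8% + 40% = 93% of Corven, so Priya controls Corven.
No other company's threshold is met.
Priya controls 3 companies.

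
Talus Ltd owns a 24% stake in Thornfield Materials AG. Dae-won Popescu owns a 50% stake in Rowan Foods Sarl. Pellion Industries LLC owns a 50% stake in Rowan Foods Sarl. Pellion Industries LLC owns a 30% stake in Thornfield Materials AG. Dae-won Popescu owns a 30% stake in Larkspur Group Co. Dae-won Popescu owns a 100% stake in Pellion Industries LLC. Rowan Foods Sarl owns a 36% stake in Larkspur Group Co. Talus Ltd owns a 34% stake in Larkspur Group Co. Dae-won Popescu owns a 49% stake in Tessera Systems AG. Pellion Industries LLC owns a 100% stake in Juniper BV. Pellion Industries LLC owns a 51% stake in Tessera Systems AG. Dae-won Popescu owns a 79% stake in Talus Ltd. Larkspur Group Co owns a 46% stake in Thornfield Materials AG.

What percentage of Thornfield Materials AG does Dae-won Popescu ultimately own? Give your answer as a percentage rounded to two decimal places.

Dae-won reaches Thornfield along 6 paths.
Via Pellion: 100% × 30% = 30%.
Via Talus → Larkspur: 79% × 34% × 46% = 12.3556%.
Via Larkspur: 30% × 46% = 13.8%.
Via Rowan → Larkspur: 50% × 36% × 46% = 8.28%.
Via Pellion → Rowan → Larkspur: 100% × 50% × 36% × 46% = 8.28%.
Via Talus: 79% × 24% = 18.96%.
Total: 30% + 12.3556% + 13.8% + 8.28% + 8.28% + 18.96% = 91.6756%.
Rounded: 91.68%.

91.68%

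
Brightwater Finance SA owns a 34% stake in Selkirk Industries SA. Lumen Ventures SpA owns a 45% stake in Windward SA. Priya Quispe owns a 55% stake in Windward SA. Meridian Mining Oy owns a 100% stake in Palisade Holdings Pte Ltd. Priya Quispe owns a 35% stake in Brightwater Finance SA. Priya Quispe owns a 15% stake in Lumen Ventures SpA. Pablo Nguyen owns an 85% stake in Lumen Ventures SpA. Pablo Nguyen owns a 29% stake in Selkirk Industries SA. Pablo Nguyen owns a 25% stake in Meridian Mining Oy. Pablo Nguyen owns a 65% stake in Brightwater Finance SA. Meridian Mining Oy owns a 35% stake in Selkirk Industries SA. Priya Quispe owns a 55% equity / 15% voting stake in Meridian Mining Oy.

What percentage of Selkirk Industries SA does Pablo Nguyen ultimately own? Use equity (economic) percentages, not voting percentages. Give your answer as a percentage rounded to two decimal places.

59.85%

Pablo reaches Selkirk along 3 paths.
Direct stake: 29% = 29%.
Via Brightwater: 65% × 34% = 22.1%.
Via Meridian: 25% × 35% = 8.75%.
Total: 29% + 22.1% + 8.75% = 59.85%.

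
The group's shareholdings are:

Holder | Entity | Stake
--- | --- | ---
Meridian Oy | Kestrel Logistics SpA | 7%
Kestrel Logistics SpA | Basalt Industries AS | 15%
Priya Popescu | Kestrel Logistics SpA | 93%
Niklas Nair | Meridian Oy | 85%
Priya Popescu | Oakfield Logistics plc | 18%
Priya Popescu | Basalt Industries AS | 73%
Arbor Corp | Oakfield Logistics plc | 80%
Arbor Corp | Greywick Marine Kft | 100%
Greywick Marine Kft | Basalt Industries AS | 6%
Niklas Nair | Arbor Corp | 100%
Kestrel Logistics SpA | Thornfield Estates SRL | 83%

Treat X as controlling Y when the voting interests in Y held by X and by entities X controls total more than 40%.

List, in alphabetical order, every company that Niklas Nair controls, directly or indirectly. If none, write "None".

Niklas holds 100% of Arbor, so Niklas controls Arbor.
Arbor holds 100% of Greywick, so Niklas controls Greywick.
Niklas holds 85% of Meridian, so Niklas controls Meridian.
Arbor holds 80% of Oakfield, so Niklas controls Oakfield.
No other company's threshold is met.

Arbor Corp, Greywick Marine Kft, Meridian Oy, Oakfield Logistics plc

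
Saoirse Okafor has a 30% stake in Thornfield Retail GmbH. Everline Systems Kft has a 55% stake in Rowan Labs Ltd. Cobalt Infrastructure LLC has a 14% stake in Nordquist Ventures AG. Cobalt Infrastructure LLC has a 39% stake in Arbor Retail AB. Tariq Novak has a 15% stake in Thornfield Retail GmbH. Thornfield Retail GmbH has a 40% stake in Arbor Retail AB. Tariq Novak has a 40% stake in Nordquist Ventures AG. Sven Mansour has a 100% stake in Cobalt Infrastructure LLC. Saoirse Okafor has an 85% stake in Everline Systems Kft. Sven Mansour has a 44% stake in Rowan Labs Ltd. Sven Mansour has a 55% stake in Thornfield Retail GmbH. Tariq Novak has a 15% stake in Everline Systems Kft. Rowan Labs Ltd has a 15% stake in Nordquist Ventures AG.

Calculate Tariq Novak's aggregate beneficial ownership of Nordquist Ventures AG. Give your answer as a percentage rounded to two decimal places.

Tariq reaches Nordquist along 2 paths.
Direct stake: 40% = 40%.
Via Everline → Rowan: 15% × 55% × 15% = 1.2375%.
Total: 40% + 1.2375% = 41.2375%.
Rounded: 41.24%.

41.24%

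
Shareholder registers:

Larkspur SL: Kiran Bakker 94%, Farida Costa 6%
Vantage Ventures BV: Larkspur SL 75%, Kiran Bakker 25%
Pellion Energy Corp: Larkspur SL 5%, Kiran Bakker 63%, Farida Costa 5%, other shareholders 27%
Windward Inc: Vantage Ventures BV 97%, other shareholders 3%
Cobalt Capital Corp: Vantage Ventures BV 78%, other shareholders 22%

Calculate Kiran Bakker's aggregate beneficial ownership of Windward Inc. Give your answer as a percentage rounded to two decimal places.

Kiran reaches Windward along 2 paths.
Via Larkspur → Vantage: 94% × 75% × 97% = 68.385%.
Via Vantage: 25% × 97% = 24.25%.
Total: 68.385% + 24.25% = 92.635%.
Rounded: 92.64%.

92.64%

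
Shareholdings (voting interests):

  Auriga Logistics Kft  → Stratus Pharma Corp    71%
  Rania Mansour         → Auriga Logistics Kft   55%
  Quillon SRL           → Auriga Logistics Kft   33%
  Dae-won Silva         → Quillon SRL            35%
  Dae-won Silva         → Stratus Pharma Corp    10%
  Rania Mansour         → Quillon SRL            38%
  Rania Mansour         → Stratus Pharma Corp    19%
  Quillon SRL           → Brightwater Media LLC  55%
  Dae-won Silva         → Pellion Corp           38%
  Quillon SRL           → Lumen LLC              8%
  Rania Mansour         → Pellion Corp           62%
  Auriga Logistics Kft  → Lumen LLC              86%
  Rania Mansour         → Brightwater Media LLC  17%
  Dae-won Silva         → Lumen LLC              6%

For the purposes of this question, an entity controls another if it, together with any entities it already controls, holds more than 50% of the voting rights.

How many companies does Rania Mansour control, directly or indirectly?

Rania holds 55% of Auriga, so Rania controls Auriga.
Auriga holds 86% of Lumen, so Rania controls Lumen.
Rania and Auriga together hold 19% + 71% = 90% of Stratus, so Rania controls Stratus.
Rania holds 62% of Pellion, so Rania controls Pellion.
No other company's threshold is met.
Rania controls 4 companies.

4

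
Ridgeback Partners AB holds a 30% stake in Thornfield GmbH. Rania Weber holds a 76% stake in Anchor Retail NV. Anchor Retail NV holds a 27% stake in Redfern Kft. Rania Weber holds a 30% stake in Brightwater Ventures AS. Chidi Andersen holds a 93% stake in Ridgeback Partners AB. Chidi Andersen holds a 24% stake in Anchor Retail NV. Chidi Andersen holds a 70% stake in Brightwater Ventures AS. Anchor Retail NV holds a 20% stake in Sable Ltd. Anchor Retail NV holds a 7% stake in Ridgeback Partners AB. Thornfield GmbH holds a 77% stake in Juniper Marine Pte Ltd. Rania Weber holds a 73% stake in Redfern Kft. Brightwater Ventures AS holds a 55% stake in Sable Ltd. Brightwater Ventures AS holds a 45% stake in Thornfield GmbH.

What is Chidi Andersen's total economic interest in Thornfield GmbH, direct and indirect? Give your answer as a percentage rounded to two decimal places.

59.90%

Chidi reaches Thornfield along 3 paths.
Via Brightwater: 70% × 45% = 31.5%.
Via Ridgeback: 93% × 30% = 27.9%.
Via Anchor → Ridgeback: 24% × 7% × 30% = 0.504%.
Total: 31.5% + 27.9% + 0.504% = 59.904%.
Rounded: 59.90%.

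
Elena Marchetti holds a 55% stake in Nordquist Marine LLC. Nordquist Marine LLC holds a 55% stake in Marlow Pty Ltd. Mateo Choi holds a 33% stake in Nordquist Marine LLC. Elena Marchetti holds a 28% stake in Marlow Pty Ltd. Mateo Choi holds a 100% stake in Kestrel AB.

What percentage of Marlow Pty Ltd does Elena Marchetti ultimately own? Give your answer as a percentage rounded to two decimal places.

Elena reaches Marlow along 2 paths.
Via Nordquist: 55% × 55% = 30.25%.
Direct stake: 28% = 28%.
Total: 30.25% + 28% = 58.25%.

58.25%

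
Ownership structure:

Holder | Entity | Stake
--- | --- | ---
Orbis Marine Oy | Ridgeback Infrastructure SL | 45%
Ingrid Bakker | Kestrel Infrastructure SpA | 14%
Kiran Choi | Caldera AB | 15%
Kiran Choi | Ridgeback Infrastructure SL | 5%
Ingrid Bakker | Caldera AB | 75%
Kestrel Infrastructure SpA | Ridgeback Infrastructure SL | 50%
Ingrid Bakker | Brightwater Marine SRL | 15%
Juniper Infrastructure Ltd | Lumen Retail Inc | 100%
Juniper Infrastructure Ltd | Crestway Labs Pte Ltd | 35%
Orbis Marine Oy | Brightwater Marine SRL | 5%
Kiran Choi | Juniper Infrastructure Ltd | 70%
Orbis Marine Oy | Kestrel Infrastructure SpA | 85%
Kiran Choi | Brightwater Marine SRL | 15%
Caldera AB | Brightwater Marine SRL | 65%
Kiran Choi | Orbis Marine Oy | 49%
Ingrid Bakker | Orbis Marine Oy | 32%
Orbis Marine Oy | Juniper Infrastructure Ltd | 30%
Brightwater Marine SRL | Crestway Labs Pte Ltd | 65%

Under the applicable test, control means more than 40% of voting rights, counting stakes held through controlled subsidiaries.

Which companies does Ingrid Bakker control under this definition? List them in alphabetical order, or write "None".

Brightwater Marine SRL, Caldera AB, Crestway Labs Pte Ltd

Ingrid holds 75% of Caldera, so Ingrid controls Caldera.
Ingrid and Caldera together hold 15% + 65% = 80% of Brightwater, so Ingrid controls Brightwater.
Brightwater holds 65% of Crestway, so Ingrid controls Crestway.
No other company's threshold is met.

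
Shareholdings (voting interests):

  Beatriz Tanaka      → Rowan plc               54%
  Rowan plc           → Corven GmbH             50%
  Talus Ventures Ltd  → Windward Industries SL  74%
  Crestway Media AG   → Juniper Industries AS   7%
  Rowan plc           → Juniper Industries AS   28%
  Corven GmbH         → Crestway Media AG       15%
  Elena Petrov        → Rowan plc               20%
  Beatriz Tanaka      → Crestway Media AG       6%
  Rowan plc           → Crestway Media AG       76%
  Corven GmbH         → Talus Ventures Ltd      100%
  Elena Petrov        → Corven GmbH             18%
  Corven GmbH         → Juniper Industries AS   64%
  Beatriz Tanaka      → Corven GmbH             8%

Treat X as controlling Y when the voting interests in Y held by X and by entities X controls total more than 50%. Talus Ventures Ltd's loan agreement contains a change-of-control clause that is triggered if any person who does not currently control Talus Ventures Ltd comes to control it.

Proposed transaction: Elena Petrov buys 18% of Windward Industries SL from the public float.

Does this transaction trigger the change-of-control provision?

No

The purchase changes only Elena's holdings, so Elena is the only person who could newly come to control Talus.
Elena's largest direct stake is 20% in Rowan, which does not meet the threshold, so Elena controls no company.
Neither Elena nor any entity Elena controls holds any voting interest in Talus.
So before the transaction, Elena does not control Talus.
After the purchase, Elena holds 18% of Windward directly.
Elena's side now holds 18% of Windward, not > 50%, so Elena still does not control Windward.
After the transaction, neither Elena nor any entity Elena controls holds a voting interest in Talus, so Elena still does not control it.
No new person acquires control, so the clause is not triggered.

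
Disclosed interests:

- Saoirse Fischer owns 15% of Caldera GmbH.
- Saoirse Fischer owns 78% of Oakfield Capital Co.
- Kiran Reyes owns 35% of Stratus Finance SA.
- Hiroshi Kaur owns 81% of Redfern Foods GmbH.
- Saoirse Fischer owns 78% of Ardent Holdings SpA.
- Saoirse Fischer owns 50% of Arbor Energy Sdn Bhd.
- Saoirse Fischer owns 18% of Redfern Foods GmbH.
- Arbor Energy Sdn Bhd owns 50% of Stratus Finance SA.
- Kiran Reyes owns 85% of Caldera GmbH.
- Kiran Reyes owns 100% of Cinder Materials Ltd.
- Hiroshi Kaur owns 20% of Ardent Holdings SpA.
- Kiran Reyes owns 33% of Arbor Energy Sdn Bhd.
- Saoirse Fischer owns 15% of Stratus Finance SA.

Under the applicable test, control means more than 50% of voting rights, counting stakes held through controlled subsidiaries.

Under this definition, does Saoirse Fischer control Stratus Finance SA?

No

Saoirse holds 78% of Oakfield, so Saoirse controls Oakfield.
Saoirse holds 78% of Ardent, so Saoirse controls Ardent.
In Stratus, Saoirse's side holds only 15%, not > 50%.
So Saoirse does not control Stratus.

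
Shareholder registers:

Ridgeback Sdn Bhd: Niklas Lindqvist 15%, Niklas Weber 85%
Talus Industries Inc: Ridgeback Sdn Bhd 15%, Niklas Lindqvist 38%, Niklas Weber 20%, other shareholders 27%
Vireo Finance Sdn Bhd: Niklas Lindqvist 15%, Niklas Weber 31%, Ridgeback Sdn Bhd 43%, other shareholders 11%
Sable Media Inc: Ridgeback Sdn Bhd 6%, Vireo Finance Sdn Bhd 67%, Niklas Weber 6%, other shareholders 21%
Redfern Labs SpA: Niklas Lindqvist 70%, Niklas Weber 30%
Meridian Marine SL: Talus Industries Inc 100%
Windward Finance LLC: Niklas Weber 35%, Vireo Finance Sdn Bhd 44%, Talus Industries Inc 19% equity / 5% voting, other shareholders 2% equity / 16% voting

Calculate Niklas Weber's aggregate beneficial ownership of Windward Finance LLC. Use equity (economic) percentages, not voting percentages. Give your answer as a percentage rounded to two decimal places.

Niklas Weber reaches Windward along 5 paths.
Direct stake: 35% = 35%.
Via Vireo: 31% × 44% = 13.64%.
Via Ridgeback → Vireo: 85% × 43% × 44% = 16.082%.
Via Ridgeback → Talus: 85% × 15% × 19% = 2.4225%.
Via Talus: 20% × 19% = 3.8%.
Total: 35% + 13.64% + 16.082% + 2.4225% + 3.8% = 70.9445%.
Rounded: 70.94%.

70.94%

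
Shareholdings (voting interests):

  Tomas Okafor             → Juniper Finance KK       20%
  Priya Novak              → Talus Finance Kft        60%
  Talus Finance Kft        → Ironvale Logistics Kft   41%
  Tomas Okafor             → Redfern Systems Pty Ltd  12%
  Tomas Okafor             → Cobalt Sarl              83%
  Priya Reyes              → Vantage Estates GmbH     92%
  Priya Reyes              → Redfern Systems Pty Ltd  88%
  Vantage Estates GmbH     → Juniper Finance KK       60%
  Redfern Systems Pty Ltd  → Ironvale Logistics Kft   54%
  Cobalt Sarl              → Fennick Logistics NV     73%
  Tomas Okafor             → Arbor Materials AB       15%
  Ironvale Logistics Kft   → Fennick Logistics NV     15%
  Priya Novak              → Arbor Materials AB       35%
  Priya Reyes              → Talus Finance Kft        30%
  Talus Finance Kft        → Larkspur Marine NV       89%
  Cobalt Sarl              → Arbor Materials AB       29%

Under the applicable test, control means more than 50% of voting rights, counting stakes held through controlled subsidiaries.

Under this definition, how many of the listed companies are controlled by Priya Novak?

2

Priya Novak holds 60% of Talus, so Priya Novak controls Talus.
Talus holds 89% of Larkspur, so Priya Novak controls Larkspur.
No other company's threshold is met.
Priya Novak controls 2 companies.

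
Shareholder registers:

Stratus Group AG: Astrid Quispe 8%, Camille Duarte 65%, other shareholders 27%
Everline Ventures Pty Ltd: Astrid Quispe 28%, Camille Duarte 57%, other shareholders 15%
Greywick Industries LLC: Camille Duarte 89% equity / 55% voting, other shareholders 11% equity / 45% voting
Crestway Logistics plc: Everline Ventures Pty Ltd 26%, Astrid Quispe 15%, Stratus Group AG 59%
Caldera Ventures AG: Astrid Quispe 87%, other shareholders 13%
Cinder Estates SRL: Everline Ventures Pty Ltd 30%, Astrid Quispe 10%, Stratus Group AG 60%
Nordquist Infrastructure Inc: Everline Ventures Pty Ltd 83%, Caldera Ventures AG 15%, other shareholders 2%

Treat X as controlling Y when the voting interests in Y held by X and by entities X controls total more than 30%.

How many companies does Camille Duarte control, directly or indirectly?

6

Camille holds 65% of Stratus, so Camille controls Stratus.
Camille holds 57% of Everline, so Camille controls Everline.
Camille holds 55% of Greywick, so Camille controls Greywick.
Everline and Stratus together hold 26% + 59% = 85% of Crestway, so Camille controls Crestway.
Everline and Stratus together hold 30% + 60% = 90% of Cinder, so Camille controls Cinder.
Everline holds 83% of Nordquist, so Camille controls Nordquist.
No other company's threshold is met.
Camille controls 6 companies.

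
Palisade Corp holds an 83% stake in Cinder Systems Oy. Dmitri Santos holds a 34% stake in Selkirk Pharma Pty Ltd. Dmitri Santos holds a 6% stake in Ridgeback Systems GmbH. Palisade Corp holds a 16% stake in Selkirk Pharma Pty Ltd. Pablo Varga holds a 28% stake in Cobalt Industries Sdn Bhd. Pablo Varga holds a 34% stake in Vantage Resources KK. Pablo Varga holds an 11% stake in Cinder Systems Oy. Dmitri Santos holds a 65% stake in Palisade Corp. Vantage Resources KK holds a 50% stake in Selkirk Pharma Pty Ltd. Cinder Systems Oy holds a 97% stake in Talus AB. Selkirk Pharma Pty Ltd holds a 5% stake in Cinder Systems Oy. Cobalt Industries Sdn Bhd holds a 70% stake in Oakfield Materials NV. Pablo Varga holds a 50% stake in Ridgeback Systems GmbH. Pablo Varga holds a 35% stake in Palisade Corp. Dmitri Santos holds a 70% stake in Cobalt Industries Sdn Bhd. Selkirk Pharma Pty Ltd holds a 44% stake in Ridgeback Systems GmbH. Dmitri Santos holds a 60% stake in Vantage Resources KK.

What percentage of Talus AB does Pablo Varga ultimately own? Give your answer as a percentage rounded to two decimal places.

39.94%

Pablo reaches Talus along 4 paths.
Via Vantage → Selkirk → Cinder: 34% × 50% × 5% × 97% = 0.8245%.
Via Palisade → Selkirk → Cinder: 35% × 16% × 5% × 97% = 0.2716%.
Via Palisade → Cinder: 35% × 83% × 97% = 28.1785%.
Via Cinder: 11% × 97% = 10.67%.
Total: 0.8245% + 0.2716% + 28.1785% + 10.67% = 39.9446%.
Rounded: 39.94%.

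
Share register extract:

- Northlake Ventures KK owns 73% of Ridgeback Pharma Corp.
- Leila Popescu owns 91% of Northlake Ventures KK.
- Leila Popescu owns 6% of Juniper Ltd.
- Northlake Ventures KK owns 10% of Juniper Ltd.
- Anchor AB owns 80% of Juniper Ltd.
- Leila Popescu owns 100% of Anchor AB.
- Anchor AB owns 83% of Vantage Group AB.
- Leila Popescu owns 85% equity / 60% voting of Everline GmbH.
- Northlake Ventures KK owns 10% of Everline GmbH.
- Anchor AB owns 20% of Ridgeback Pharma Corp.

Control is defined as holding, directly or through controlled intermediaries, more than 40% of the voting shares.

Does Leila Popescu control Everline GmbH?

Leila holds 91% of Northlake, so Leila controls Northlake.
Leila and Northlake together hold 60% + 10% = 70% of Everline, so Leila controls Everline.

Yes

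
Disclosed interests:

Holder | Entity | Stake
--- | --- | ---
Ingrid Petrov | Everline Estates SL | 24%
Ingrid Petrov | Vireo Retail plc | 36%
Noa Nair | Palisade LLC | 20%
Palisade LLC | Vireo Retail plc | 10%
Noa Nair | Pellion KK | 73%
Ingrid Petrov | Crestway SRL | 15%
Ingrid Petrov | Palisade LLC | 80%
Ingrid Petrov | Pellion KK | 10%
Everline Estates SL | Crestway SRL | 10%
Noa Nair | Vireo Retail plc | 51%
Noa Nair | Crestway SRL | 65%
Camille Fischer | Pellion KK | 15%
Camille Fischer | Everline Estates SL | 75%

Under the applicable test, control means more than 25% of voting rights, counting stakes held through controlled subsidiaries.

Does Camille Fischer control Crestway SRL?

No

Camille holds 75% of Everline, so Camille controls Everline.
In Crestway, Camille's side holds only 10%, not > 25%.
So Camille does not control Crestway.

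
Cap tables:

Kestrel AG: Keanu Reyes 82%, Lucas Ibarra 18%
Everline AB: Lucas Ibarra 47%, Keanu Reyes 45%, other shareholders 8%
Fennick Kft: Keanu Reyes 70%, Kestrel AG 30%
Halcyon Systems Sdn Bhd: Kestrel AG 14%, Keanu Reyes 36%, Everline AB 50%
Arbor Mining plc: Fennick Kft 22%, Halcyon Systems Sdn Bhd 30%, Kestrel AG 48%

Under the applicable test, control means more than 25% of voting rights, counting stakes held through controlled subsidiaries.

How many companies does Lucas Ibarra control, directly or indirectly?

3

Lucas holds 47% of Everline, so Lucas controls Everline.
Everline holds 50% of Halcyon, so Lucas controls Halcyon.
Halcyon holds 30% of Arbor, so Lucas controls Arbor.
No other company's threshold is met.
Lucas controls 3 companies.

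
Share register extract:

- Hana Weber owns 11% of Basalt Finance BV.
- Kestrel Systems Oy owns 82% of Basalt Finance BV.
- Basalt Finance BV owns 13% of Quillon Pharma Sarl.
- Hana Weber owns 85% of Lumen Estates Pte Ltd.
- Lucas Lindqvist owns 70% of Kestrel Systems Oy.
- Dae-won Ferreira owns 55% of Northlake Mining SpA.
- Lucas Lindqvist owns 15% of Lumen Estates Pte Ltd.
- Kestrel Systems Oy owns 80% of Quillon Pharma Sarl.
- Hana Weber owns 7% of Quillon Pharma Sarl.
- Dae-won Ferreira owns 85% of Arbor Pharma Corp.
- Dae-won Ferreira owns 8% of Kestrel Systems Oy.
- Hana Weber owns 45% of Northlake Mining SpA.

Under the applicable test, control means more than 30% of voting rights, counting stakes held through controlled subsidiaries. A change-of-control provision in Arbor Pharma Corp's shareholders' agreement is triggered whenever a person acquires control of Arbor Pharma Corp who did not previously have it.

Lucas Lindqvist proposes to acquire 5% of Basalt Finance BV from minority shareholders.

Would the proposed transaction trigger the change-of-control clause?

No

The purchase changes only Lucas's holdings, so Lucas is the only person who could newly come to control Arbor.
Lucas holds 70% of Kestrel, so Lucas controls Kestrel.
Kestrel holds 82% of Basalt, so Lucas controls Basalt.
Kestrel and Basalt together hold 80% + 13% = 93% of Quillon, so Lucas controls Quillon.
Neither Lucas nor any entity Lucas controls holds any voting interest in Arbor.
So before the transaction, Lucas does not control Arbor.
After the purchase, Lucas holds 5% of Basalt directly.
Kestrel and Lucas together hold 82% + 5% = 87% of Basalt, so Lucas controls Basalt.
After the transaction, neither Lucas nor any entity Lucas controls holds a voting interest in Arbor, so Lucas still does not control it.
No new person acquires control, so the clause is not triggered.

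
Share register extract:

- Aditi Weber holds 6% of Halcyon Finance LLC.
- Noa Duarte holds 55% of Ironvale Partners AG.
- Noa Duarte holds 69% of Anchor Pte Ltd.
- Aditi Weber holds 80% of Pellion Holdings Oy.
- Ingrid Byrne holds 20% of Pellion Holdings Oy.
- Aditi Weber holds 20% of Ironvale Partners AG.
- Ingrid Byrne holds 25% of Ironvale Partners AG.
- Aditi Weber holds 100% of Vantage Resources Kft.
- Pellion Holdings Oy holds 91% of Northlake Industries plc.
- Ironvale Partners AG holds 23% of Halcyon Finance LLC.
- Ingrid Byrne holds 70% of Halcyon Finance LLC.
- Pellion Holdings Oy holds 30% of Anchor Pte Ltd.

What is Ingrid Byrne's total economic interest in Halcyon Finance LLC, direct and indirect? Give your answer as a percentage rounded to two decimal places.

Ingrid reaches Halcyon along 2 paths.
Via Ironvale: 25% × 23% = 5.75%.
Direct stake: 70% = 70%.
Total: 5.75% + 70% = 75.75%.

75.75%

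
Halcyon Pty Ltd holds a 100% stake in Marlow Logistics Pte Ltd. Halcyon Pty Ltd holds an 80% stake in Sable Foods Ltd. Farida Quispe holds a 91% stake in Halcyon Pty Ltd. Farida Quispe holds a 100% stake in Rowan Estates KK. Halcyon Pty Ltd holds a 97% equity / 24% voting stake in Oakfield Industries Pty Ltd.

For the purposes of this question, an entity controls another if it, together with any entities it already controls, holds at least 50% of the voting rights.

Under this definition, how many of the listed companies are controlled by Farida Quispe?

Farida holds 100% of Rowan, so Farida controls Rowan.
Farida holds 91% of Halcyon, so Farida controls Halcyon.
Halcyon holds 80% of Sable, so Farida controls Sable.
Halcyon holds 100% of Marlow, so Farida controls Marlow.
No other company's threshold is met.
Farida controls 4 companies.

4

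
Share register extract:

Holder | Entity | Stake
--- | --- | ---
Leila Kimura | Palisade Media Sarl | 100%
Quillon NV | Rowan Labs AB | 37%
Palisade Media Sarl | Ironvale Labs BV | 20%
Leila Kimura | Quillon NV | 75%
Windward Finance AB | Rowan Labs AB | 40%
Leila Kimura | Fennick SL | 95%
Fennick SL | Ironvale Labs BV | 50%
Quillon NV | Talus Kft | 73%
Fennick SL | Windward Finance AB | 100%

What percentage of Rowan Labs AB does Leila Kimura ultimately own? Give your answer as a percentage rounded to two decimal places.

Leila reaches Rowan along 2 paths.
Via Fennick → Windward: 95% × 100% × 40% = 38%.
Via Quillon: 75% × 37% = 27.75%.
Total: 38% + 27.75% = 65.75%.

65.75%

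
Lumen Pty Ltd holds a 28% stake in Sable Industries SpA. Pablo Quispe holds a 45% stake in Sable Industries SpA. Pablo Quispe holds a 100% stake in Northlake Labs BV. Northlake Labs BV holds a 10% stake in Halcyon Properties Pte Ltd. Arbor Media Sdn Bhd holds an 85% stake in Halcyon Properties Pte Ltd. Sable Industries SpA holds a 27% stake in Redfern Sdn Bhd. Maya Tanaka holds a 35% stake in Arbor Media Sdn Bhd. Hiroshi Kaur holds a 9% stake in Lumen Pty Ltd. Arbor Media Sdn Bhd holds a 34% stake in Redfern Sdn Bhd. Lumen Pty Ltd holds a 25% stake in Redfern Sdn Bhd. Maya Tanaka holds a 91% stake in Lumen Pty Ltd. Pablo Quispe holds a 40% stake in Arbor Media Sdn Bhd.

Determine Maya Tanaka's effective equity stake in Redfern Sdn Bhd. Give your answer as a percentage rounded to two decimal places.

Maya reaches Redfern along 3 paths.
Via Arbor: 35% × 34% = 11.9%.
Via Lumen: 91% × 25% = 22.75%.
Via Lumen → Sable: 91% × 28% × 27% = 6.8796%.
Total: 11.9% + 22.75% + 6.8796% = 41.5296%.
Rounded: 41.53%.

41.53%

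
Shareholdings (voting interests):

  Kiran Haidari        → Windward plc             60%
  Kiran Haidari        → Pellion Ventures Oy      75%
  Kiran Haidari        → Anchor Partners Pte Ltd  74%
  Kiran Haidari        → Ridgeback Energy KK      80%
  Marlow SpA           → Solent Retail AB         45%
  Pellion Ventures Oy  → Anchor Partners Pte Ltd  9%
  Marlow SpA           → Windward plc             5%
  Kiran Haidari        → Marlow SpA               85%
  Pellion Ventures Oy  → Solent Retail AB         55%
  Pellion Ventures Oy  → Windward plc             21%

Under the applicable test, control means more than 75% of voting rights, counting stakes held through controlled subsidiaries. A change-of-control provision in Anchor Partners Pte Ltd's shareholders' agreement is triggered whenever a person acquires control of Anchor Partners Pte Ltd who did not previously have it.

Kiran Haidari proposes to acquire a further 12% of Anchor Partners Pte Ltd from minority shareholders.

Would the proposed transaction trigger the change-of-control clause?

The purchase changes only Kiran's holdings, so Kiran is the only person who could newly come to control Anchor.
Kiran holds 80% of Ridgeback, so Kiran controls Ridgeback.
Kiran holds 85% of Marlow, so Kiran controls Marlow.
In Anchor, Kiran's side holds only 74%, not > 75%.
So before the transaction, Kiran does not control Anchor.
After the purchase, Kiran's direct stake in Anchor rises to 74% + 12% = 86%.
Kiran holds 86% of Anchor, so Kiran controls Anchor.
Kiran did not control Anchor before and does after, so the clause is triggered.

Yes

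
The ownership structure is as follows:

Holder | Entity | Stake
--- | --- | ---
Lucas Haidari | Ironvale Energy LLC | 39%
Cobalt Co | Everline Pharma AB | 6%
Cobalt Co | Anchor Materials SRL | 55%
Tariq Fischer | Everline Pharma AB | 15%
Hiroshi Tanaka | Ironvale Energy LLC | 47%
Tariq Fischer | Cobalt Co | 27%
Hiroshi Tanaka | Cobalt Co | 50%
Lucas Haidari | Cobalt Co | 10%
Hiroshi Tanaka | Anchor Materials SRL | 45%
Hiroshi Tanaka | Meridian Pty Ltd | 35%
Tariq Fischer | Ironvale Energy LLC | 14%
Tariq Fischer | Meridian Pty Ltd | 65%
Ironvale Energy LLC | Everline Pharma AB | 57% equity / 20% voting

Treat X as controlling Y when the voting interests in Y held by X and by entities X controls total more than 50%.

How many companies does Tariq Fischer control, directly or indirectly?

1

Tariq holds 65% of Meridian, so Tariq controls Meridian.
No other company's threshold is met.
Tariq controls 1 company.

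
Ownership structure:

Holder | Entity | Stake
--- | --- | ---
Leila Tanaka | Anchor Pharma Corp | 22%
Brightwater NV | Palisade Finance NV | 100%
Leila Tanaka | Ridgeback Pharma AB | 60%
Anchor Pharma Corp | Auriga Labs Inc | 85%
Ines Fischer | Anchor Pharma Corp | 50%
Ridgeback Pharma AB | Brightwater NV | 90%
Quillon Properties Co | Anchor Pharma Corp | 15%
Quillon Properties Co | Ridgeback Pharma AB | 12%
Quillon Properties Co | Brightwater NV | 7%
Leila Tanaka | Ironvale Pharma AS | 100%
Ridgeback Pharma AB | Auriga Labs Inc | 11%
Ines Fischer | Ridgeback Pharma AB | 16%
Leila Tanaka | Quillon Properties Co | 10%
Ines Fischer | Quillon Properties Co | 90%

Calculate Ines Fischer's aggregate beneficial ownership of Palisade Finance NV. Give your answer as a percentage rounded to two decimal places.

30.42%

Ines reaches Palisade along 3 paths.
Via Ridgeback → Brightwater: 16% × 90% × 100% = 14.4%.
Via Quillon → Ridgeback → Brightwater: 90% × 12% × 90% × 100% = 9.72%.
Via Quillon → Brightwater: 90% × 7% × 100% = 6.3%.
Total: 14.4% + 9.72% + 6.3% = 30.42%.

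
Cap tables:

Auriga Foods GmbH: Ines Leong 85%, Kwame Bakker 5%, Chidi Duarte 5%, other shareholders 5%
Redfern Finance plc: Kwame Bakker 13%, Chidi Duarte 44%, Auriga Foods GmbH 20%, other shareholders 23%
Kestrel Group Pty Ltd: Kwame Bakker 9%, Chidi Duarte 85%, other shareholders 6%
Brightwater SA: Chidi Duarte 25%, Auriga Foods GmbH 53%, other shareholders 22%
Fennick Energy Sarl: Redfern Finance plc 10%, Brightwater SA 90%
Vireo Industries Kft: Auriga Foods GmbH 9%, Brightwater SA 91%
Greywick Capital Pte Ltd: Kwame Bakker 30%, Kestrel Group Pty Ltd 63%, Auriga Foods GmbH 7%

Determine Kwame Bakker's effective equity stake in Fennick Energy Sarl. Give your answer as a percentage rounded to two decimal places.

Kwame reaches Fennick along 3 paths.
Via Redfern: 13% × 10% = 1.3%.
Via Auriga → Redfern: 5% × 20% × 10% = 0.1%.
Via Auriga → Brightwater: 5% × 53% × 90% = 2.385%.
Total: 1.3% + 0.1% + 2.385% = 3.785%.
Rounded: 3.79%.

3.79%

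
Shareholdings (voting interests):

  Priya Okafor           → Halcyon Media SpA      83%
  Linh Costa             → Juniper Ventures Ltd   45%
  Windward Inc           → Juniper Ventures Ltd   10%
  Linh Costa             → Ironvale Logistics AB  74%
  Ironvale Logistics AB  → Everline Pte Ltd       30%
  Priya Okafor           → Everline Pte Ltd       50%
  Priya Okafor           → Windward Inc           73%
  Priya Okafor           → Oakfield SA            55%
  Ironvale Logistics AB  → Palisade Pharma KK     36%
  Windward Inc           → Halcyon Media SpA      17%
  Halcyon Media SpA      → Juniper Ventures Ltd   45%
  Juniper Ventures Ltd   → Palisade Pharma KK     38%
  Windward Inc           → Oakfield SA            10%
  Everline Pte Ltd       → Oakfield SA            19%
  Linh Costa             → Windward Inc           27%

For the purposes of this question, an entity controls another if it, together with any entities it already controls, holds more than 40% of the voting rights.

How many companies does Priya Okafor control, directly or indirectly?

5

Priya holds 73% of Windward, so Priya controls Windward.
Windward and Priya together hold 17% + 83% = 100% of Halcyon, so Priya controls Halcyon.
Halcyon and Windward together hold 45% + 10% = 55% of Juniper, so Priya controls Juniper.
Priya holds 50% of Everline, so Priya controls Everline.
Windward and Everline and Priya together hold 10% + 19% + 55% = 84% of Oakfield, so Priya controls Oakfield.
No other company's threshold is met.
Priya controls 5 companies.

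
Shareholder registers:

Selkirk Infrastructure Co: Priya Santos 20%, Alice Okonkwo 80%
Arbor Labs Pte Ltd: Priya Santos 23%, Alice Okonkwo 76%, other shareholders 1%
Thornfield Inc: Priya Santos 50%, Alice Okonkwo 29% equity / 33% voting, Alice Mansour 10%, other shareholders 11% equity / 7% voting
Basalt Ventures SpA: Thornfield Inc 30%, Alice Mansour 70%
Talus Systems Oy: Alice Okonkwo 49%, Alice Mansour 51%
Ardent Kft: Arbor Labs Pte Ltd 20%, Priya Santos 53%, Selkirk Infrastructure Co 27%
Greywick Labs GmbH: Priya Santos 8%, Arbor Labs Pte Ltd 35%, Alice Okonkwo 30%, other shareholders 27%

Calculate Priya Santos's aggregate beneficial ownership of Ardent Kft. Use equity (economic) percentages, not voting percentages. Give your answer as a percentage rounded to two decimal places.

63.00%

Priya reaches Ardent along 3 paths.
Via Arbor: 23% × 20% = 4.6%.
Direct stake: 53% = 53%.
Via Selkirk: 20% × 27% = 5.4%.
Total: 4.6% + 53% + 5.4% = 63%.
Rounded: 63.00%.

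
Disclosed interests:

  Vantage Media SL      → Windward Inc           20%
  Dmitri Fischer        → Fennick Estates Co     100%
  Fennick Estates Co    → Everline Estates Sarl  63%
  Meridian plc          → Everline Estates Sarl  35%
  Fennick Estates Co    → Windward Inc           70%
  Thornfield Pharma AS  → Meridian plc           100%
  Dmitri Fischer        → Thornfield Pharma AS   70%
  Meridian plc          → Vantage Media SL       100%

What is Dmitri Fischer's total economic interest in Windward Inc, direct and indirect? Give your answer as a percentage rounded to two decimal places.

Dmitri reaches Windward along 2 paths.
Via Thornfield → Meridian → Vantage: 70% × 100% × 100% × 20% = 14%.
Via Fennick: 100% × 70% = 70%.
Total: 14% + 70% = 84%.
Rounded: 84.00%.

84.00%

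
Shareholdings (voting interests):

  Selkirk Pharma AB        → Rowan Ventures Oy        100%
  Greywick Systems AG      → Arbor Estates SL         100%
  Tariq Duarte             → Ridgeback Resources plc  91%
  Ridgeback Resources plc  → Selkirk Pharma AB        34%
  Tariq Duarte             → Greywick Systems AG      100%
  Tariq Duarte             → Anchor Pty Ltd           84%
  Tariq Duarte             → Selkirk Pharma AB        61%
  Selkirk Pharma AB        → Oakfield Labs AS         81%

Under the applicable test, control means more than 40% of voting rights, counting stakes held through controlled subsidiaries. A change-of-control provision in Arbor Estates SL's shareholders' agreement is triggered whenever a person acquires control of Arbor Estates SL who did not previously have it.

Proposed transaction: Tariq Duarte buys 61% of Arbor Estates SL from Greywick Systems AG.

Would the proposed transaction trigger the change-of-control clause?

The purchase adds only to Tariq's holdings (Greywick's stake shrinks), so Tariq is the only person who could newly come to control Arbor.
Tariq holds 100% of Greywick, so Tariq controls Greywick.
Greywick holds 100% of Arbor, so Tariq controls Arbor.
So Tariq already controls Arbor before the transaction.
After the purchase, Tariq holds 61% of Arbor directly, and Greywick's stake falls to 39%.
Tariq controlled Arbor already, so this is not a new person acquiring control; every other person's position is unchanged or reduced.
No new person acquires control, so the clause is not triggered.

No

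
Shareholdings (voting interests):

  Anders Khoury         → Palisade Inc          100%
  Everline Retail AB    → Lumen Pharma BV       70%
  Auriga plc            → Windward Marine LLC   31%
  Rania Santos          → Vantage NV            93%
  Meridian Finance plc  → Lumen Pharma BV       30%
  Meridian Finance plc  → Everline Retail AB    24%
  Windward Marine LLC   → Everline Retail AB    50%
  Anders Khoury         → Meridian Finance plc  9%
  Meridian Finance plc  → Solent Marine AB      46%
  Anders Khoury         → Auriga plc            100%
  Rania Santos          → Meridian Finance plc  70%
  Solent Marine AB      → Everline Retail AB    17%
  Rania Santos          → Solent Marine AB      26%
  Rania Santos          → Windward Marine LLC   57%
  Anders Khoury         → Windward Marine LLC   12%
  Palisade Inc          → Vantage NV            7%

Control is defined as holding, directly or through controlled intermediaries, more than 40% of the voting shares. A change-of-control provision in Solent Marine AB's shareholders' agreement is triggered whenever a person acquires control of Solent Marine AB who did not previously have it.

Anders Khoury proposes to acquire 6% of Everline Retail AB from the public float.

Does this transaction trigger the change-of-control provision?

No

The purchase changes only Anders's holdings, so Anders is the only person who could newly come to control Solent.
Anders holds 100% of Auriga, so Anders controls Auriga.
Auriga and Anders together hold 31% + 12% = 43% of Windward, so Anders controls Windward.
Windward holds 50% of Everline, so Anders controls Everline.
Anders holds 100% of Palisade, so Anders controls Palisade.
Everline holds 70% of Lumen, so Anders controls Lumen.
Neither Anders nor any entity Anders controls holds any voting interest in Solent.
So before the transaction, Anders does not control Solent.
After the purchase, Anders holds 6% of Everline directly.
Windward and Anders together hold 50% + 6% = 56% of Everline, so Anders controls Everline.
After the transaction, neither Anders nor any entity Anders controls holds a voting interest in Solent, so Anders still does not control it.
No new person acquires control, so the clause is not triggered.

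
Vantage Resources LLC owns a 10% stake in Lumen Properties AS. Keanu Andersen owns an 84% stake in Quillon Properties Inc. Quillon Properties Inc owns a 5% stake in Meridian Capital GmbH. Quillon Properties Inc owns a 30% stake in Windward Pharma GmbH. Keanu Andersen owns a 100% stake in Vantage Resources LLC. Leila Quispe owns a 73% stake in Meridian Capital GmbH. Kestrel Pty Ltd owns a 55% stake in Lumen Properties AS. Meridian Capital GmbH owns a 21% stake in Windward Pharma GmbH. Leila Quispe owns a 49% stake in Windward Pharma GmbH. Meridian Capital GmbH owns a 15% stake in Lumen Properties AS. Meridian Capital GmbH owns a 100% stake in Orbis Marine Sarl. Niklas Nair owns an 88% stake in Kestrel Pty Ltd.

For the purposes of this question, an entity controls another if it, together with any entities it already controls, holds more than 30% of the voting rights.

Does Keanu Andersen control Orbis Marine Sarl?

Keanu holds 84% of Quillon, so Keanu controls Quillon.
Keanu holds 100% of Vantage, so Keanu controls Vantage.
Neither Keanu nor any entity Keanu controls holds any voting interest in Orbis.
So Keanu does not control Orbis.

No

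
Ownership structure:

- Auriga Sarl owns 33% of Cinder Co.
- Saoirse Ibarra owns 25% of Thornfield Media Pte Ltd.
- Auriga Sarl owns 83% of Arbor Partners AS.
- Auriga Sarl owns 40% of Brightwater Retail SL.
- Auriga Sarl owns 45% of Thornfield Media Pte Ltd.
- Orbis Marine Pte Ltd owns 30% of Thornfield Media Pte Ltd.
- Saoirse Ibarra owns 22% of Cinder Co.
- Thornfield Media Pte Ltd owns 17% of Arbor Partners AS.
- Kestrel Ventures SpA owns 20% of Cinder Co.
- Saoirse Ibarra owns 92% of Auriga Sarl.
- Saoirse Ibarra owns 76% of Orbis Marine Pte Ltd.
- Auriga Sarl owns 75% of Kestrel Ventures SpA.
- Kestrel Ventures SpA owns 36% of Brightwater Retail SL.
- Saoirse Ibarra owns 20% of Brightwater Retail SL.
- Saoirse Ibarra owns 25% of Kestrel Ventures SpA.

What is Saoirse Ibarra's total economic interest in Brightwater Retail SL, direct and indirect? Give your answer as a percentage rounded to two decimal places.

Saoirse reaches Brightwater along 4 paths.
Via Auriga → Kestrel: 92% × 75% × 36% = 24.84%.
Via Kestrel: 25% × 36% = 9%.
Via Auriga: 92% × 40% = 36.8%.
Direct stake: 20% = 20%.
Total: 24.84% + 9% + 36.8% + 20% = 90.64%.

90.64%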